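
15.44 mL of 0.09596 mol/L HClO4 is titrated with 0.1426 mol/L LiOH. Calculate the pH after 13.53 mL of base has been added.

12.19

n(acid) = 0.09596 x 0.01544 = 0.001482 mol; n(LiOH) added = 0.1426 x 0.01353 = 0.001929 mol.
Base is in excess by 0.001929 - 0.001482 = 0.0004478 mol in a total volume of 0.02897 L.
[OH^-] = 0.0004478/0.02897 = 0.01546 M, so pOH = 1.81 and pH = 14.00 - 1.81 = 12.19.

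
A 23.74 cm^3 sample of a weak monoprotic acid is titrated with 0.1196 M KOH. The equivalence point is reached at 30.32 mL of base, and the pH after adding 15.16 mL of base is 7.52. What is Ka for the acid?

15.16 mL is half of the equivalence volume, so this is the half-equivalence point where [HA] = [A^-].
At half-equivalence pH = pKa, so pKa = 7.52.
Ka = 10^(-7.52) = 3.0 x 10^-8.

3.0 x 10^-8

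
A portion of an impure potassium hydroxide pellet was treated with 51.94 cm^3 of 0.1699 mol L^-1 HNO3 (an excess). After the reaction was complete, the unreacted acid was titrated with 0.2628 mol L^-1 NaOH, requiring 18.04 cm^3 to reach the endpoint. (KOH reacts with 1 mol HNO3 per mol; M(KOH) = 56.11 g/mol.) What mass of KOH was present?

Total n(HNO3) added = 0.1699 x 0.05194 = 0.008825 mol.
n(NaOH) used = 0.2628 x 0.01804 = 0.004741 mol, which equals the excess n(HNO3).
So n(HNO3) consumed by the sample = 0.008825 - 0.004741 = 0.004084 mol.
n(KOH) = 0.004084 / 1 = 0.004084 mol.
mass = 0.004084 mol x 56.11 g/mol = 0.229 g.

0.229 g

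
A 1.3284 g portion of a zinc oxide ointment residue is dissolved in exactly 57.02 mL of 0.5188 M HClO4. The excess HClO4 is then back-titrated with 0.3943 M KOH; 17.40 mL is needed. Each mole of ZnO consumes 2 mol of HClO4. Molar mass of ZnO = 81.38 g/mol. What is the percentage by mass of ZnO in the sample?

69.6%

Total n(HClO4) added = 0.5188 x 0.05702 = 0.02958 mol.
n(KOH) used = 0.3943 x 0.01740 = 0.006861 mol, which equals the excess n(HClO4).
So n(HClO4) consumed by the sample = 0.02958 - 0.006861 = 0.02272 mol.
n(ZnO) = 0.02272 / 2 = 0.01136 mol.
mass ZnO = 0.01136 x 81.38 = 0.9245 g, so %ZnO = 0.9245/1.3284 x 100 = 69.6%.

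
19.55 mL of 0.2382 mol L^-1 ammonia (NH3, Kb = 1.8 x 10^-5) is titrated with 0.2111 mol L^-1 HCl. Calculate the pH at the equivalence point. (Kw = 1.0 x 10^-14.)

5.10

n(NH3) = 0.2382 x 0.01955 = 0.004657 mol; V(HCl) at equivalence = 0.004657/0.2111 = 0.02206 L.
At equivalence the base is fully converted to NH4+; total volume = 0.04161 L, so [NH4+] = 0.004657/0.04161 = 0.1119 M.
Ka(NH4+) = Kw/Kb = 1.0e-14 / 1.8 x 10^-5 = 5.56e-10.
[H^+] = sqrt(Ka x [NH4+]) = sqrt(5.56e-10 x 0.1119) = 7.89e-6 M.
pH = -log(7.89e-6) = 5.10.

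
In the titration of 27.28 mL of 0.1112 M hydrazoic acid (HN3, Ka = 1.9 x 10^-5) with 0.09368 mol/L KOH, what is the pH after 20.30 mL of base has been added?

4.95

Initial n(HN3) = 0.1112 x 0.02728 = 0.003034 mol.
n(KOH) added = 0.09368 x 0.02030 = 0.001902 mol, converting that many moles of HN3 to N3-.
Remaining n(HN3) = 0.001132 mol; n(N3-) = 0.001902 mol.
By Henderson-Hasselbalch, pH = pKa + log([A^-]/[HA]) = 4.72 + log(0.001902/0.001132) = 4.72 + (+0.23) = 4.95.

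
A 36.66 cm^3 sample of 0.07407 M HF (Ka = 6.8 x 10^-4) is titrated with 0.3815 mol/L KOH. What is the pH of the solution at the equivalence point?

7.98

n(HF) = 0.07407 x 0.03666 = 0.002715 mol; V(KOH) at equivalence = 0.002715/0.3815 = 0.007118 L.
At equivalence all the acid is converted to F-; total volume = 0.03666 + 0.007118 = 0.04378 L, so [F-] = 0.002715/0.04378 = 0.06203 M.
Kb = Kw/Ka = 1.0e-14 / 6.8 x 10^-4 = 1.47e-11.
[OH^-] = sqrt(Kb x [F-]) = sqrt(1.47e-11 x 0.06203) = 9.55e-7 M.
pOH = 6.02, so pH = 14.00 - 6.02 = 7.98.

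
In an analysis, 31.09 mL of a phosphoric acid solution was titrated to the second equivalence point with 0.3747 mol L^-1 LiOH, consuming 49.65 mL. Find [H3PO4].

0.299 M

n(LiOH) = 0.3747 x 0.04965 = 0.01860 mol.
At the second equivalence point, 2 mol OH^- react per mol H3PO4, so n(H3PO4) = 0.01860 / 2 = 0.009302 mol.
[H3PO4] = 0.009302 / 0.03109 L = 0.299 M.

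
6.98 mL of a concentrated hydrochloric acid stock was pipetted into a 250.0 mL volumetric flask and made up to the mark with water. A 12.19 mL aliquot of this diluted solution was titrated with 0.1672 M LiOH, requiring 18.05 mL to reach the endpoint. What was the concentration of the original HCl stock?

8.87 M

n(LiOH) = 0.1672 x 0.01805 = 0.003018 mol.
n(HCl) in the aliquot = 0.003018 mol.
[diluted HCl] = 0.003018 / 0.01219 = 0.2476 M.
Dilution factor = 250.0/6.980 = 35.82, so [stock] = 0.2476 x 35.82 = 8.87 M.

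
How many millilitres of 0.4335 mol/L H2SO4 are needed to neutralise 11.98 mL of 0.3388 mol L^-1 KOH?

n(KOH) = 0.3388 mol/L x 0.01198 L = 0.004059 mol.
The neutralisation is 2 KOH : 1 H2SO4, so n(H2SO4) = 0.004059 x 1/2 = 0.002029 mol.
V(H2SO4) = 0.002029 / 0.4335 = 0.004681 L = 4.68 mL.

4.68 mL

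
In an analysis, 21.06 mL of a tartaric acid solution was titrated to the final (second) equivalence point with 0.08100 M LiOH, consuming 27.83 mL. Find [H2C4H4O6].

n(LiOH) = 0.08100 x 0.02783 = 0.002254 mol.
At the final (second) equivalence point, 2 mol OH^- react per mol H2C4H4O6, so n(H2C4H4O6) = 0.002254 / 2 = 0.001127 mol.
[H2C4H4O6] = 0.001127 / 0.02106 L = 0.0535 M.

0.0535 M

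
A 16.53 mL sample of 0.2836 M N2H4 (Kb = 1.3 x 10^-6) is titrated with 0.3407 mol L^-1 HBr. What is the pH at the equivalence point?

4.46

n(N2H4) = 0.2836 x 0.01653 = 0.004688 mol; V(HBr) at equivalence = 0.004688/0.3407 = 0.01376 L.
At equivalence the base is fully converted to N2H5+; total volume = 0.03029 L, so [N2H5+] = 0.004688/0.03029 = 0.1548 M.
Ka(N2H5+) = Kw/Kb = 1.0e-14 / 1.3 x 10^-6 = 7.69e-9.
[H^+] = sqrt(Ka x [N2H5+]) = sqrt(7.69e-9 x 0.1548) = 3.45e-5 M.
pH = -log(3.45e-5) = 4.46.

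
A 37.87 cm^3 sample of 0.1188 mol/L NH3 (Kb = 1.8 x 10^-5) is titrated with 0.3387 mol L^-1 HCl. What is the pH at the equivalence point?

n(NH3) = 0.1188 x 0.03787 = 0.004499 mol; V(HCl) at equivalence = 0.004499/0.3387 = 0.01328 L.
At equivalence the base is fully converted to NH4+; total volume = 0.05115 L, so [NH4+] = 0.004499/0.05115 = 0.08795 M.
Ka(NH4+) = Kw/Kb = 1.0e-14 / 1.8 x 10^-5 = 5.56e-10.
[H^+] = sqrt(Ka x [NH4+]) = sqrt(5.56e-10 x 0.08795) = 6.99e-6 M.
pH = -log(6.99e-6) = 5.16.

5.16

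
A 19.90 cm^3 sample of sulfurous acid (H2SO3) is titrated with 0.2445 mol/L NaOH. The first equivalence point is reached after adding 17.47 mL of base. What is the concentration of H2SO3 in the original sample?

n(NaOH) = 0.2445 x 0.01747 = 0.004271 mol.
At the first equivalence point, 1 mol OH^- react per mol H2SO3, so n(H2SO3) = 0.004271 / 1 = 0.004271 mol.
[H2SO3] = 0.004271 / 0.01990 L = 0.215 M.

0.215 M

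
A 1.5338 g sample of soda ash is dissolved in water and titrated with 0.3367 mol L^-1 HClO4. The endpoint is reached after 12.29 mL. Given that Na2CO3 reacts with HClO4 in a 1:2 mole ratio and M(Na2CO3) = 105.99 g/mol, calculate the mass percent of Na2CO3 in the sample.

n(HClO4) = 0.3367 x 0.01229 = 0.004138 mol.
n(Na2CO3) = 0.004138 / 2 = 0.002069 mol.
mass of Na2CO3 = 0.002069 x 105.99 = 0.2193 g.
% purity = 0.2193 / 1.5338 x 100 = 14.3%.

14.3%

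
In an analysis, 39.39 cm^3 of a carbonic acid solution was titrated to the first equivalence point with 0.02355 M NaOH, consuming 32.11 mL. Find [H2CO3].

n(NaOH) = 0.02355 x 0.03211 = 0.0007562 mol.
At the first equivalence point, 1 mol OH^- react per mol H2CO3, so n(H2CO3) = 0.0007562 / 1 = 0.0007562 mol.
[H2CO3] = 0.0007562 / 0.03939 L = 0.0192 M.

0.0192 M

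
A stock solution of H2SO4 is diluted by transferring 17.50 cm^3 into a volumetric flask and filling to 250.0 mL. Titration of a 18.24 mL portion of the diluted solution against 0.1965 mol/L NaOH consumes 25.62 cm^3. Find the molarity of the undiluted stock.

n(NaOH) = 0.1965 x 0.02562 = 0.005034 mol.
n(H2SO4) in the aliquot = 0.005034 x 1/2 = 0.002517 mol.
[diluted H2SO4] = 0.002517 / 0.01824 = 0.1380 M.
Dilution factor = 250.0/17.50 = 14.29, so [stock] = 0.1380 x 14.29 = 1.97 M.

1.97 M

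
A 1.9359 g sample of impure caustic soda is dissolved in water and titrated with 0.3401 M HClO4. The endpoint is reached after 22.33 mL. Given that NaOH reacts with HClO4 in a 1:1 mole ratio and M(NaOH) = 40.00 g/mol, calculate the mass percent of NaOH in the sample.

n(HClO4) = 0.3401 x 0.02233 = 0.007594 mol.
n(NaOH) = 0.007594 / 1 = 0.007594 mol.
mass of NaOH = 0.007594 x 40.00 = 0.3038 g.
% purity = 0.3038 / 1.9359 x 100 = 15.7%.

15.7%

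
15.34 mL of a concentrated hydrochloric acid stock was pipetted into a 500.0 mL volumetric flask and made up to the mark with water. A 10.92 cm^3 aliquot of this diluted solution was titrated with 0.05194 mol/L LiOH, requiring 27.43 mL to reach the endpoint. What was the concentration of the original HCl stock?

n(LiOH) = 0.05194 x 0.02743 = 0.001425 mol.
n(HCl) in the aliquot = 0.001425 mol.
[diluted HCl] = 0.001425 / 0.01092 = 0.1305 M.
Dilution factor = 500.0/15.34 = 32.59, so [stock] = 0.1305 x 32.59 = 4.25 M.

4.25 M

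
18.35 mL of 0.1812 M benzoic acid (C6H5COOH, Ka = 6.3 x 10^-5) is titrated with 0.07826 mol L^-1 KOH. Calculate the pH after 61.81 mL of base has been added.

12.28

n(acid) = 0.1812 x 0.01835 = 0.003325 mol; n(KOH) added = 0.07826 x 0.06181 = 0.004837 mol.
Base is in excess by 0.004837 - 0.003325 = 0.001512 mol in a total volume of 0.08016 L.
[OH^-] = 0.001512/0.08016 = 0.01887 M, so pOH = 1.72 and pH = 14.00 - 1.72 = 12.28.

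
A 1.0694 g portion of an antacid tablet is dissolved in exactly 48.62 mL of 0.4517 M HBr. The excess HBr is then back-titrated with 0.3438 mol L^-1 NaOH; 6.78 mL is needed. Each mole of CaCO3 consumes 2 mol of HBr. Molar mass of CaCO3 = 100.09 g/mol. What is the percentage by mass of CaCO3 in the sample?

91.9%

Total n(HBr) added = 0.4517 x 0.04862 = 0.02196 mol.
n(NaOH) used = 0.3438 x 0.006780 = 0.002331 mol, which equals the excess n(HBr).
So n(HBr) consumed by the sample = 0.02196 - 0.002331 = 0.01963 mol.
n(CaCO3) = 0.01963 / 2 = 0.009815 mol.
mass CaCO3 = 0.009815 x 100.09 = 0.9824 g, so %CaCO3 = 0.9824/1.0694 x 100 = 91.9%.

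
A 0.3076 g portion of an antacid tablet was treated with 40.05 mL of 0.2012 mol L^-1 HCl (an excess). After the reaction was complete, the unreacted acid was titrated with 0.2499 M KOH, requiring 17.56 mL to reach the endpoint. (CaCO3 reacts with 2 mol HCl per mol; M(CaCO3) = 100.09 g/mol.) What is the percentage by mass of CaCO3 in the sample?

59.7%

Total n(HCl) added = 0.2012 x 0.04005 = 0.008058 mol.
n(KOH) used = 0.2499 x 0.01756 = 0.004388 mol, which equals the excess n(HCl).
So n(HCl) consumed by the sample = 0.008058 - 0.004388 = 0.003670 mol.
n(CaCO3) = 0.003670 / 2 = 0.001835 mol.
mass CaCO3 = 0.001835 x 100.09 = 0.1837 g, so %CaCO3 = 0.1837/0.3076 x 100 = 59.7%.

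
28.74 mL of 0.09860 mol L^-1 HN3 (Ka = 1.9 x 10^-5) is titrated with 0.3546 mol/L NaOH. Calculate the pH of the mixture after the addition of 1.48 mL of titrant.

Initial n(HN3) = 0.09860 x 0.02874 = 0.002834 mol.
n(NaOH) added = 0.3546 x 0.001480 = 0.0005248 mol, converting that many moles of HN3 to N3-.
Remaining n(HN3) = 0.002309 mol; n(N3-) = 0.0005248 mol.
By Henderson-Hasselbalch, pH = pKa + log([A^-]/[HA]) = 4.72 + log(0.0005248/0.002309) = 4.72 + (-0.64) = 4.08.

4.08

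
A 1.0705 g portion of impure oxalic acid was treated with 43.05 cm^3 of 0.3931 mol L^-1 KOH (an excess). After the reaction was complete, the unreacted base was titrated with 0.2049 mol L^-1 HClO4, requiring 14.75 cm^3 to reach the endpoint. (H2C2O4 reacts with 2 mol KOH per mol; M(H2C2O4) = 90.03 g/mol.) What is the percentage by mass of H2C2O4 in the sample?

58.5%

Total n(KOH) added = 0.3931 x 0.04305 = 0.01692 mol.
n(HClO4) used = 0.2049 x 0.01475 = 0.003022 mol, which equals the excess n(KOH).
So n(KOH) consumed by the sample = 0.01692 - 0.003022 = 0.01390 mol.
n(H2C2O4) = 0.01390 / 2 = 0.006950 mol.
mass H2C2O4 = 0.006950 x 90.03 = 0.6257 g, so %H2C2O4 = 0.6257/1.0705 x 100 = 58.5%.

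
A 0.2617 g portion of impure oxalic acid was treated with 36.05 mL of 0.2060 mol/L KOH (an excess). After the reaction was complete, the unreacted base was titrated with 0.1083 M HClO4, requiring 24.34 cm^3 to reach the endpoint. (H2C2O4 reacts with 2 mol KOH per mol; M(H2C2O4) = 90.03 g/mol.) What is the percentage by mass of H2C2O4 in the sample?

Total n(KOH) added = 0.2060 x 0.03605 = 0.007426 mol.
n(HClO4) used = 0.1083 x 0.02434 = 0.002636 mol, which equals the excess n(KOH).
So n(KOH) consumed by the sample = 0.007426 - 0.002636 = 0.004790 mol.
n(H2C2O4) = 0.004790 / 2 = 0.002395 mol.
mass H2C2O4 = 0.002395 x 90.03 = 0.2156 g, so %H2C2O4 = 0.2156/0.2617 x 100 = 82.4%.

82.4%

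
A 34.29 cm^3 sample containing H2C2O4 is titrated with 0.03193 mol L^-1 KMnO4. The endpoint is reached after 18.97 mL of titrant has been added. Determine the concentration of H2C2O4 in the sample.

n(KMnO4) = 0.03193 x 0.01897 = 0.0006057 mol.
From the balanced equation, 2 mol KMnO4 reacts with 5 mol H2C2O4, so n(H2C2O4) = 0.0006057 x 5/2 = 0.001514 mol.
[H2C2O4] = 0.001514 / 0.03429 L = 0.0442 M.

0.0442 M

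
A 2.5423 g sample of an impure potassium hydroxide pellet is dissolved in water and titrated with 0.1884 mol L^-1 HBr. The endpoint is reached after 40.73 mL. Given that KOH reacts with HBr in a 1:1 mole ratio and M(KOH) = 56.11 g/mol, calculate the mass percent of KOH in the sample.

16.9%

n(HBr) = 0.1884 x 0.04073 = 0.007674 mol.
n(KOH) = 0.007674 / 1 = 0.007674 mol.
mass of KOH = 0.007674 x 56.11 = 0.4306 g.
% purity = 0.4306 / 2.5423 x 100 = 16.9%.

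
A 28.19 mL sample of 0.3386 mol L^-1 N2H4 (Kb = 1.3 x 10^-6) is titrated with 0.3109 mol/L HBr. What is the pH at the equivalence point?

n(N2H4) = 0.3386 x 0.02819 = 0.009545 mol; V(HBr) at equivalence = 0.009545/0.3109 = 0.03070 L.
At equivalence the base is fully converted to N2H5+; total volume = 0.05889 L, so [N2H5+] = 0.009545/0.05889 = 0.1621 M.
Ka(N2H5+) = Kw/Kb = 1.0e-14 / 1.3 x 10^-6 = 7.69e-9.
[H^+] = sqrt(Ka x [N2H5+]) = sqrt(7.69e-9 x 0.1621) = 3.53e-5 M.
pH = -log(3.53e-5) = 4.45.

4.45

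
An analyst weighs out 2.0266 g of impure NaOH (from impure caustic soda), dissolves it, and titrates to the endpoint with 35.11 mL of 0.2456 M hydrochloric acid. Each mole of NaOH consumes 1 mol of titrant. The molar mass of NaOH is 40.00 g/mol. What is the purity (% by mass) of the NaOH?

17.0%

n(HCl) = 0.2456 x 0.03511 = 0.008623 mol.
n(NaOH) = 0.008623 / 1 = 0.008623 mol.
mass of NaOH = 0.008623 x 40.00 = 0.3449 g.
% purity = 0.3449 / 2.0266 x 100 = 17.0%.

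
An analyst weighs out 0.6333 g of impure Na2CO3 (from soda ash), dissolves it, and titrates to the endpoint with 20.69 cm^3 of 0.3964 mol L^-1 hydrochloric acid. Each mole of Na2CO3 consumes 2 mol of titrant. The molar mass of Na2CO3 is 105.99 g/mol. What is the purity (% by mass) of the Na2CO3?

n(HCl) = 0.3964 x 0.02069 = 0.008202 mol.
n(Na2CO3) = 0.008202 / 2 = 0.004101 mol.
mass of Na2CO3 = 0.004101 x 105.99 = 0.4346 g.
% purity = 0.4346 / 0.6333 x 100 = 68.6%.

68.6%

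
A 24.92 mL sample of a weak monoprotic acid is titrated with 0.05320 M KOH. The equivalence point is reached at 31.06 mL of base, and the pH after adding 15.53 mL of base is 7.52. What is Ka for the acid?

15.53 mL is half of the equivalence volume, so this is the half-equivalence point where [HA] = [A^-].
At half-equivalence pH = pKa, so pKa = 7.52.
Ka = 10^(-7.52) = 3.0 x 10^-8.

3.0 x 10^-8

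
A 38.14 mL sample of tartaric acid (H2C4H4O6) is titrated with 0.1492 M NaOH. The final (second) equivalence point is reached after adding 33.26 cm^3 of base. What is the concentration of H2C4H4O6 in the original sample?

0.0651 M

n(NaOH) = 0.1492 x 0.03326 = 0.004962 mol.
At the final (second) equivalence point, 2 mol OH^- react per mol H2C4H4O6, so n(H2C4H4O6) = 0.004962 / 2 = 0.002481 mol.
[H2C4H4O6] = 0.002481 / 0.03814 L = 0.0651 M.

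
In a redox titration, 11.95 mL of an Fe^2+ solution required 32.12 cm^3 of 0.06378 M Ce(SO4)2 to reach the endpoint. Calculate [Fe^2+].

n(Ce(SO4)2) = 0.06378 x 0.03212 = 0.002049 mol.
From the balanced equation, 1 mol Ce(SO4)2 reacts with 1 mol Fe^2+, so n(Fe^2+) = 0.002049 x 1/1 = 0.002049 mol.
[Fe^2+] = 0.002049 / 0.01195 L = 0.171 M.

0.171 M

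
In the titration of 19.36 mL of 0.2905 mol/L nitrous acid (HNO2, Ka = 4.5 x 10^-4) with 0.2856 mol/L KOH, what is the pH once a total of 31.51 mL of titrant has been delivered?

12.82

n(acid) = 0.2905 x 0.01936 = 0.005624 mol; n(KOH) added = 0.2856 x 0.03151 = 0.008999 mol.
Base is in excess by 0.008999 - 0.005624 = 0.003375 mol in a total volume of 0.05087 L.
[OH^-] = 0.003375/0.05087 = 0.06635 M, so pOH = 1.18 and pH = 14.00 - 1.18 = 12.82.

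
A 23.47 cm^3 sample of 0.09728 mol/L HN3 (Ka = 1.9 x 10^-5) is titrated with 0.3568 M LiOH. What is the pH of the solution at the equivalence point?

8.80

n(HN3) = 0.09728 x 0.02347 = 0.002283 mol; V(LiOH) at equivalence = 0.002283/0.3568 = 0.006399 L.
At equivalence all the acid is converted to N3-; total volume = 0.02347 + 0.006399 = 0.02987 L, so [N3-] = 0.002283/0.02987 = 0.07644 M.
Kb = Kw/Ka = 1.0e-14 / 1.9 x 10^-5 = 5.26e-10.
[OH^-] = sqrt(Kb x [N3-]) = sqrt(5.26e-10 x 0.07644) = 6.34e-6 M.
pOH = 5.20, so pH = 14.00 - 5.20 = 8.80.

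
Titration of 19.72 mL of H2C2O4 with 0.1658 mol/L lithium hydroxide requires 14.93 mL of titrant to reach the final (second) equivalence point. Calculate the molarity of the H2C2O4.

0.0628 M

n(LiOH) = 0.1658 x 0.01493 = 0.002475 mol.
At the final (second) equivalence point, 2 mol OH^- react per mol H2C2O4, so n(H2C2O4) = 0.002475 / 2 = 0.001238 mol.
[H2C2O4] = 0.001238 / 0.01972 L = 0.0628 M.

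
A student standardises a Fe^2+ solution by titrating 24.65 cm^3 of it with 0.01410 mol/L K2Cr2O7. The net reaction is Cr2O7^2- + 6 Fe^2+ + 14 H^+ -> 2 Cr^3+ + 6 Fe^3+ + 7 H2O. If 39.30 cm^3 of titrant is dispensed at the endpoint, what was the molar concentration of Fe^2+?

0.135 M

n(K2Cr2O7) = 0.01410 x 0.03930 = 0.0005541 mol.
From the balanced equation, 1 mol K2Cr2O7 reacts with 6 mol Fe^2+, so n(Fe^2+) = 0.0005541 x 6/1 = 0.003325 mol.
[Fe^2+] = 0.003325 / 0.02465 L = 0.135 M.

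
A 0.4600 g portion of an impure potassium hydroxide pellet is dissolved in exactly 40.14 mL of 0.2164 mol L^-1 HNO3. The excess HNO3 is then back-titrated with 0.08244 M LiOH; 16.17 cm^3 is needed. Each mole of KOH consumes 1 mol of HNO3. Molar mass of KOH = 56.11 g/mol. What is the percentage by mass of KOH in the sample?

89.7%

Total n(HNO3) added = 0.2164 x 0.04014 = 0.008686 mol.
n(LiOH) used = 0.08244 x 0.01617 = 0.001333 mol, which equals the excess n(HNO3).
So n(HNO3) consumed by the sample = 0.008686 - 0.001333 = 0.007353 mol.
n(KOH) = 0.007353 / 1 = 0.007353 mol.
mass KOH = 0.007353 x 56.11 = 0.4126 g, so %KOH = 0.4126/0.4600 x 100 = 89.7%.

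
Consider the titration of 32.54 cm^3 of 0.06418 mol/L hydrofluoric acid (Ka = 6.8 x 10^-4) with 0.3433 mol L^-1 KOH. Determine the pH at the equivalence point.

7.95

n(HF) = 0.06418 x 0.03254 = 0.002088 mol; V(KOH) at equivalence = 0.002088/0.3433 = 0.006083 L.
At equivalence all the acid is converted to F-; total volume = 0.03254 + 0.006083 = 0.03862 L, so [F-] = 0.002088/0.03862 = 0.05407 M.
Kb = Kw/Ka = 1.0e-14 / 6.8 x 10^-4 = 1.47e-11.
[OH^-] = sqrt(Kb x [F-]) = sqrt(1.47e-11 x 0.05407) = 8.92e-7 M.
pOH = 6.05, so pH = 14.00 - 6.05 = 7.95.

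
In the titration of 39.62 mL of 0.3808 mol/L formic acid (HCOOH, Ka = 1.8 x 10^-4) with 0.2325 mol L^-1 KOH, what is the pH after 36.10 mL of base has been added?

Initial n(HCOOH) = 0.3808 x 0.03962 = 0.01509 mol.
n(KOH) added = 0.2325 x 0.03610 = 0.008393 mol, converting that many moles of HCOOH to HCOO-.
Remaining n(HCOOH) = 0.006694 mol; n(HCOO-) = 0.008393 mol.
By Henderson-Hasselbalch, pH = pKa + log([A^-]/[HA]) = 3.74 + log(0.008393/0.006694) = 3.74 + (+0.10) = 3.84.

3.84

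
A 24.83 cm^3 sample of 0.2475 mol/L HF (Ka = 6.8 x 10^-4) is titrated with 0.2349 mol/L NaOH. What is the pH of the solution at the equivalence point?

8.12

n(HF) = 0.2475 x 0.02483 = 0.006145 mol; V(NaOH) at equivalence = 0.006145/0.2349 = 0.02616 L.
At equivalence all the acid is converted to F-; total volume = 0.02483 + 0.02616 = 0.05099 L, so [F-] = 0.006145/0.05099 = 0.1205 M.
Kb = Kw/Ka = 1.0e-14 / 6.8 x 10^-4 = 1.47e-11.
[OH^-] = sqrt(Kb x [F-]) = sqrt(1.47e-11 x 0.1205) = 1.33e-6 M.
pOH = 5.88, so pH = 14.00 - 5.88 = 8.12.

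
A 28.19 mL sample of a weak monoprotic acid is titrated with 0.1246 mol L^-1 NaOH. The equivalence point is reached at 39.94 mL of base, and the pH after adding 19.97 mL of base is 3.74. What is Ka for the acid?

19.97 mL is half of the equivalence volume, so this is the half-equivalence point where [HA] = [A^-].
At half-equivalence pH = pKa, so pKa = 3.74.
Ka = 10^(-3.74) = 1.8 x 10^-4.

1.8 x 10^-4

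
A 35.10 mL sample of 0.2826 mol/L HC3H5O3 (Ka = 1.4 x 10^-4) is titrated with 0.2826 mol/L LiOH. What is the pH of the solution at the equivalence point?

8.50

n(HC3H5O3) = 0.2826 x 0.03510 = 0.009919 mol; V(LiOH) at equivalence = 0.009919/0.2826 = 0.03510 L.
At equivalence all the acid is converted to C3H5O3-; total volume = 0.03510 + 0.03510 = 0.07020 L, so [C3H5O3-] = 0.009919/0.07020 = 0.1413 M.
Kb = Kw/Ka = 1.0e-14 / 1.4 x 10^-4 = 7.14e-11.
[OH^-] = sqrt(Kb x [C3H5O3-]) = sqrt(7.14e-11 x 0.1413) = 3.18e-6 M.
pOH = 5.50, so pH = 14.00 - 5.50 = 8.50.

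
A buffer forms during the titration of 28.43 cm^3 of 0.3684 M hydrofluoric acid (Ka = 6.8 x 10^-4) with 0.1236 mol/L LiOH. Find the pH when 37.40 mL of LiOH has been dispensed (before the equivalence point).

3.07

Initial n(HF) = 0.3684 x 0.02843 = 0.01047 mol.
n(LiOH) added = 0.1236 x 0.03740 = 0.004623 mol, converting that many moles of HF to F-.
Remaining n(HF) = 0.005851 mol; n(F-) = 0.004623 mol.
By Henderson-Hasselbalch, pH = pKa + log([A^-]/[HA]) = 3.17 + log(0.004623/0.005851) = 3.17 + (-0.10) = 3.07.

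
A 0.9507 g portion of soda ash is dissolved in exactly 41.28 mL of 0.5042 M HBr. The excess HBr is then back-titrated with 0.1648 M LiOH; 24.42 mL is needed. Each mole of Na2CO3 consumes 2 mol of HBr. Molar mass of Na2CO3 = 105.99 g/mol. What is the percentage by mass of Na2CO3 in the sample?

93.6%

Total n(HBr) added = 0.5042 x 0.04128 = 0.02081 mol.
n(LiOH) used = 0.1648 x 0.02442 = 0.004024 mol, which equals the excess n(HBr).
So n(HBr) consumed by the sample = 0.02081 - 0.004024 = 0.01679 mol.
n(Na2CO3) = 0.01679 / 2 = 0.008394 mol.
mass Na2CO3 = 0.008394 x 105.99 = 0.8897 g, so %Na2CO3 = 0.8897/0.9507 x 100 = 93.6%.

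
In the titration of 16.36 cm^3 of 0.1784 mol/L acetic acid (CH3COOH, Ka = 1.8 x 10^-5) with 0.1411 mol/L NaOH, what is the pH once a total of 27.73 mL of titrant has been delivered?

n(acid) = 0.1784 x 0.01636 = 0.002919 mol; n(NaOH) added = 0.1411 x 0.02773 = 0.003913 mol.
Base is in excess by 0.003913 - 0.002919 = 0.0009941 mol in a total volume of 0.04409 L.
[OH^-] = 0.0009941/0.04409 = 0.02255 M, so pOH = 1.65 and pH = 14.00 - 1.65 = 12.35.

12.35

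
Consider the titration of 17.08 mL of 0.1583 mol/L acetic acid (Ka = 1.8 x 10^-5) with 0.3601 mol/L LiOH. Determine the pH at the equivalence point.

n(CH3COOH) = 0.1583 x 0.01708 = 0.002704 mol; V(LiOH) at equivalence = 0.002704/0.3601 = 0.007508 L.
At equivalence all the acid is converted to CH3COO-; total volume = 0.01708 + 0.007508 = 0.02459 L, so [CH3COO-] = 0.002704/0.02459 = 0.1100 M.
Kb = Kw/Ka = 1.0e-14 / 1.8 x 10^-5 = 5.56e-10.
[OH^-] = sqrt(Kb x [CH3COO-]) = sqrt(5.56e-10 x 0.1100) = 7.82e-6 M.
pOH = 5.11, so pH = 14.00 - 5.11 = 8.89.

8.89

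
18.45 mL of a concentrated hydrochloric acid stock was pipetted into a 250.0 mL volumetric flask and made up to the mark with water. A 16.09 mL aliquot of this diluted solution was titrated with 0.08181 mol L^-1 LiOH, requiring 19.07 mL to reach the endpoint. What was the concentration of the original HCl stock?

n(LiOH) = 0.08181 x 0.01907 = 0.001560 mol.
n(HCl) in the aliquot = 0.001560 mol.
[diluted HCl] = 0.001560 / 0.01609 = 0.09696 M.
Dilution factor = 250.0/18.45 = 13.55, so [stock] = 0.09696 x 13.55 = 1.31 M.

1.31 M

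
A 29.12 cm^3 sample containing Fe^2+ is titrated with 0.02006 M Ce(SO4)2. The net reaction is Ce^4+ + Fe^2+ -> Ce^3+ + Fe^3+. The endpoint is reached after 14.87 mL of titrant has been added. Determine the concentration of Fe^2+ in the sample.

n(Ce(SO4)2) = 0.02006 x 0.01487 = 0.0002983 mol.
From the balanced equation, 1 mol Ce(SO4)2 reacts with 1 mol Fe^2+, so n(Fe^2+) = 0.0002983 x 1/1 = 0.0002983 mol.
[Fe^2+] = 0.0002983 / 0.02912 L = 0.0102 M.

0.0102 M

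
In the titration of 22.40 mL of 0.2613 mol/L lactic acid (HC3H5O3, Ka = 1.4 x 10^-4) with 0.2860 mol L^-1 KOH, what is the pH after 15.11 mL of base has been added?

4.30

Initial n(HC3H5O3) = 0.2613 x 0.02240 = 0.005853 mol.
n(KOH) added = 0.2860 x 0.01511 = 0.004321 mol, converting that many moles of HC3H5O3 to C3H5O3-.
Remaining n(HC3H5O3) = 0.001532 mol; n(C3H5O3-) = 0.004321 mol.
By Henderson-Hasselbalch, pH = pKa + log([A^-]/[HA]) = 3.85 + log(0.004321/0.001532) = 3.85 + (+0.45) = 4.30.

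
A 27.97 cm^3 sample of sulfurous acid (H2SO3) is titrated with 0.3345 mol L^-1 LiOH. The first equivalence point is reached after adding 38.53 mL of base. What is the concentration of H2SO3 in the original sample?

0.461 M

n(LiOH) = 0.3345 x 0.03853 = 0.01289 mol.
At the first equivalence point, 1 mol OH^- react per mol H2SO3, so n(H2SO3) = 0.01289 / 1 = 0.01289 mol.
[H2SO3] = 0.01289 / 0.02797 L = 0.461 M.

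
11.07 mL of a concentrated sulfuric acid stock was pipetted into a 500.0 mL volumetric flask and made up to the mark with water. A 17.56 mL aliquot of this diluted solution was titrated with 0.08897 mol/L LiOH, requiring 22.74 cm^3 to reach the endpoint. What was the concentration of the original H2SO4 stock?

2.60 M

n(LiOH) = 0.08897 x 0.02274 = 0.002023 mol.
n(H2SO4) in the aliquot = 0.002023 x 1/2 = 0.001012 mol.
[diluted H2SO4] = 0.001012 / 0.01756 = 0.05761 M.
Dilution factor = 500.0/11.07 = 45.17, so [stock] = 0.05761 x 45.17 = 2.60 M.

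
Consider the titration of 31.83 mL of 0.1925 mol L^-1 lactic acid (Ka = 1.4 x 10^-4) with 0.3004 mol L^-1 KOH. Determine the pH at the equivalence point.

n(HC3H5O3) = 0.1925 x 0.03183 = 0.006127 mol; V(KOH) at equivalence = 0.006127/0.3004 = 0.02040 L.
At equivalence all the acid is converted to C3H5O3-; total volume = 0.03183 + 0.02040 = 0.05223 L, so [C3H5O3-] = 0.006127/0.05223 = 0.1173 M.
Kb = Kw/Ka = 1.0e-14 / 1.4 x 10^-4 = 7.14e-11.
[OH^-] = sqrt(Kb x [C3H5O3-]) = sqrt(7.14e-11 x 0.1173) = 2.89e-6 M.
pOH = 5.54, so pH = 14.00 - 5.54 = 8.46.

8.46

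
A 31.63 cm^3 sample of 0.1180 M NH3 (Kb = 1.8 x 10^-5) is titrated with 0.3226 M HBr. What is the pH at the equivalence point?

n(NH3) = 0.1180 x 0.03163 = 0.003732 mol; V(HBr) at equivalence = 0.003732/0.3226 = 0.01157 L.
At equivalence the base is fully converted to NH4+; total volume = 0.04320 L, so [NH4+] = 0.003732/0.04320 = 0.08640 M.
Ka(NH4+) = Kw/Kb = 1.0e-14 / 1.8 x 10^-5 = 5.56e-10.
[H^+] = sqrt(Ka x [NH4+]) = sqrt(5.56e-10 x 0.08640) = 6.93e-6 M.
pH = -log(6.93e-6) = 5.16.

5.16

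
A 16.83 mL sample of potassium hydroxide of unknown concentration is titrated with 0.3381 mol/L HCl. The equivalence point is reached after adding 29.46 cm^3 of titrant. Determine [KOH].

0.592 M

n(HCl) delivered = 0.3381 x 0.02946 = 0.009960 mol.
For a 1:1 reaction, n(KOH) = 0.009960 mol.
[KOH] = 0.009960 mol / 0.01683 L = 0.592 M.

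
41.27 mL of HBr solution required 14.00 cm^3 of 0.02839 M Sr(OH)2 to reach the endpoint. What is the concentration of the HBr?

0.0193 M

n(Sr(OH)2) delivered = 0.02839 x 0.01400 = 0.0003975 mol.
The reaction is 2 HBr + 1 Sr(OH)2, so n(HBr) = 0.0003975 x 2/1 = 0.0007949 mol.
[HBr] = 0.0007949 mol / 0.04127 L = 0.0193 M.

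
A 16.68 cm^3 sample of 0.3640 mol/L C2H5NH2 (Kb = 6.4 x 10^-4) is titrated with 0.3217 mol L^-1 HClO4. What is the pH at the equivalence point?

n(C2H5NH2) = 0.3640 x 0.01668 = 0.006072 mol; V(HClO4) at equivalence = 0.006072/0.3217 = 0.01887 L.
At equivalence the base is fully converted to C2H5NH3+; total volume = 0.03555 L, so [C2H5NH3+] = 0.006072/0.03555 = 0.1708 M.
Ka(C2H5NH3+) = Kw/Kb = 1.0e-14 / 6.4 x 10^-4 = 1.56e-11.
[H^+] = sqrt(Ka x [C2H5NH3+]) = sqrt(1.56e-11 x 0.1708) = 1.63e-6 M.
pH = -log(1.63e-6) = 5.79.

5.79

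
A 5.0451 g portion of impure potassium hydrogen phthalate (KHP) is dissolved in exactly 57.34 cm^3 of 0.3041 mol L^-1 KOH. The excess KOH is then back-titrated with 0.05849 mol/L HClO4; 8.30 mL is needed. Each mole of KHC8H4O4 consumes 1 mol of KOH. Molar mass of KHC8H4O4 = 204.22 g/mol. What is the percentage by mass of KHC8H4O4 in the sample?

68.6%

Total n(KOH) added = 0.3041 x 0.05734 = 0.01744 mol.
n(HClO4) used = 0.05849 x 0.008300 = 0.0004855 mol, which equals the excess n(KOH).
So n(KOH) consumed by the sample = 0.01744 - 0.0004855 = 0.01695 mol.
n(KHC8H4O4) = 0.01695 / 1 = 0.01695 mol.
mass KHC8H4O4 = 0.01695 x 204.22 = 3.462 g, so %KHC8H4O4 = 3.462/5.0451 x 100 = 68.6%.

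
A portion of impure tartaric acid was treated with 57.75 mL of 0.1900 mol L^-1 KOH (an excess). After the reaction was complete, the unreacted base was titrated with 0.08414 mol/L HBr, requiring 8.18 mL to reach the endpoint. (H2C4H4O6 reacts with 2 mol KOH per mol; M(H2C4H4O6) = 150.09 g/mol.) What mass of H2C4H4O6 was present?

0.772 g

Total n(KOH) added = 0.1900 x 0.05775 = 0.01097 mol.
n(HBr) used = 0.08414 x 0.008180 = 0.0006883 mol, which equals the excess n(KOH).
So n(KOH) consumed by the sample = 0.01097 - 0.0006883 = 0.01028 mol.
n(H2C4H4O6) = 0.01028 / 2 = 0.005142 mol.
mass = 0.005142 mol x 150.09 g/mol = 0.772 g.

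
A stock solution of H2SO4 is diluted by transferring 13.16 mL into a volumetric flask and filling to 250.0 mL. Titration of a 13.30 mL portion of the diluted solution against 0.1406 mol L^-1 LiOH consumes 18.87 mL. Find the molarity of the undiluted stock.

1.89 M

n(LiOH) = 0.1406 x 0.01887 = 0.002653 mol.
n(H2SO4) in the aliquot = 0.002653 x 1/2 = 0.001327 mol.
[diluted H2SO4] = 0.001327 / 0.01330 = 0.09974 M.
Dilution factor = 250.0/13.16 = 19.00, so [stock] = 0.09974 x 19.00 = 1.89 M.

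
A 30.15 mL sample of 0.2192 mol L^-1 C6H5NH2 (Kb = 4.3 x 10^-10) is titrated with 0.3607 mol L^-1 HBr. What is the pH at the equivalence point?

n(C6H5NH2) = 0.2192 x 0.03015 = 0.006609 mol; V(HBr) at equivalence = 0.006609/0.3607 = 0.01832 L.
At equivalence the base is fully converted to C6H5NH3+; total volume = 0.04847 L, so [C6H5NH3+] = 0.006609/0.04847 = 0.1363 M.
Ka(C6H5NH3+) = Kw/Kb = 1.0e-14 / 4.3 x 10^-10 = 2.33e-5.
[H^+] = sqrt(Ka x [C6H5NH3+]) = sqrt(2.33e-5 x 0.1363) = 0.00178 M.
pH = -log(0.00178) = 2.75.

2.75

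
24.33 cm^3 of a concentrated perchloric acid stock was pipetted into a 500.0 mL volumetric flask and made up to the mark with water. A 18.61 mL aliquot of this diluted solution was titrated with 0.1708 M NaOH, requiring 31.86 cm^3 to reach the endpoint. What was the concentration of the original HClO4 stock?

6.01 M

n(NaOH) = 0.1708 x 0.03186 = 0.005442 mol.
n(HClO4) in the aliquot = 0.005442 mol.
[diluted HClO4] = 0.005442 / 0.01861 = 0.2924 M.
Dilution factor = 500.0/24.33 = 20.55, so [stock] = 0.2924 x 20.55 = 6.01 M.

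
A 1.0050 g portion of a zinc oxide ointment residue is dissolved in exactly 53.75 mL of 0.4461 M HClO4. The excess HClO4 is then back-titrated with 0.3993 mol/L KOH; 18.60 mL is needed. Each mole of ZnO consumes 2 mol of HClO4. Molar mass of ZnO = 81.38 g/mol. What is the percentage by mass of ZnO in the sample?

Total n(HClO4) added = 0.4461 x 0.05375 = 0.02398 mol.
n(KOH) used = 0.3993 x 0.01860 = 0.007427 mol, which equals the excess n(HClO4).
So n(HClO4) consumed by the sample = 0.02398 - 0.007427 = 0.01655 mol.
n(ZnO) = 0.01655 / 2 = 0.008275 mol.
mass ZnO = 0.008275 x 81.38 = 0.6735 g, so %ZnO = 0.6735/1.0050 x 100 = 67.0%.

67.0%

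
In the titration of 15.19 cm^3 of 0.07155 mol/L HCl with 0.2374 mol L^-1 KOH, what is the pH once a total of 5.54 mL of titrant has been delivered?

12.04

n(acid) = 0.07155 x 0.01519 = 0.001087 mol; n(KOH) added = 0.2374 x 0.005540 = 0.001315 mol.
Base is in excess by 0.001315 - 0.001087 = 0.0002284 mol in a total volume of 0.02073 L.
[OH^-] = 0.0002284/0.02073 = 0.01102 M, so pOH = 1.96 and pH = 14.00 - 1.96 = 12.04.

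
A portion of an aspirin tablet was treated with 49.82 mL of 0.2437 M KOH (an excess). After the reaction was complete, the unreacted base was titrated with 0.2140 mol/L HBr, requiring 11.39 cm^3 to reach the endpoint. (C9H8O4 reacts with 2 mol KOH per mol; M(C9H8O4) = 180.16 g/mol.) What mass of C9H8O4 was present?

Total n(KOH) added = 0.2437 x 0.04982 = 0.01214 mol.
n(HBr) used = 0.2140 x 0.01139 = 0.002437 mol, which equals the excess n(KOH).
So n(KOH) consumed by the sample = 0.01214 - 0.002437 = 0.009704 mol.
n(C9H8O4) = 0.009704 / 2 = 0.004852 mol.
mass = 0.004852 mol x 180.16 g/mol = 0.874 g.

0.874 g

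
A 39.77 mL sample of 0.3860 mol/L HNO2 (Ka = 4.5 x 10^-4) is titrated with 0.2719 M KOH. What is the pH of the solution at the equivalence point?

n(HNO2) = 0.3860 x 0.03977 = 0.01535 mol; V(KOH) at equivalence = 0.01535/0.2719 = 0.05646 L.
At equivalence all the acid is converted to NO2-; total volume = 0.03977 + 0.05646 = 0.09623 L, so [NO2-] = 0.01535/0.09623 = 0.1595 M.
Kb = Kw/Ka = 1.0e-14 / 4.5 x 10^-4 = 2.22e-11.
[OH^-] = sqrt(Kb x [NO2-]) = sqrt(2.22e-11 x 0.1595) = 1.88e-6 M.
pOH = 5.73, so pH = 14.00 - 5.73 = 8.27.

8.27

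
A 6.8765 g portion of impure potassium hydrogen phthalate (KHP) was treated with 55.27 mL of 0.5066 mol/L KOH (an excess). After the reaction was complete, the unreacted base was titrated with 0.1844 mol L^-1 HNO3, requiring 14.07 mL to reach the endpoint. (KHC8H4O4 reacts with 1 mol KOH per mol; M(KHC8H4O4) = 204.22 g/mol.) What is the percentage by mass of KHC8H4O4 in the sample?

75.4%

Total n(KOH) added = 0.5066 x 0.05527 = 0.02800 mol.
n(HNO3) used = 0.1844 x 0.01407 = 0.002595 mol, which equals the excess n(KOH).
So n(KOH) consumed by the sample = 0.02800 - 0.002595 = 0.02541 mol.
n(KHC8H4O4) = 0.02541 / 1 = 0.02541 mol.
mass KHC8H4O4 = 0.02541 x 204.22 = 5.188 g, so %KHC8H4O4 = 5.188/6.8765 x 100 = 75.4%.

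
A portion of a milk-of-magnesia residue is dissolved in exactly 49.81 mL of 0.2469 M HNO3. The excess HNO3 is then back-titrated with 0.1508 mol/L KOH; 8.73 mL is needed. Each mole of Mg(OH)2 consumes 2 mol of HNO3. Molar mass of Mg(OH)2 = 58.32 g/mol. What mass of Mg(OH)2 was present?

0.320 g

Total n(HNO3) added = 0.2469 x 0.04981 = 0.01230 mol.
n(KOH) used = 0.1508 x 0.008730 = 0.001316 mol, which equals the excess n(HNO3).
So n(HNO3) consumed by the sample = 0.01230 - 0.001316 = 0.01098 mol.
n(Mg(OH)2) = 0.01098 / 2 = 0.005491 mol.
mass = 0.005491 mol x 58.32 g/mol = 0.320 g.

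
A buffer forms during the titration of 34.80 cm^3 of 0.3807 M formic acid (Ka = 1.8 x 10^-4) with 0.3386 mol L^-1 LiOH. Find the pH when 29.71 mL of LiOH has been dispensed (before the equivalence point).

Initial n(HCOOH) = 0.3807 x 0.03480 = 0.01325 mol.
n(LiOH) added = 0.3386 x 0.02971 = 0.01006 mol, converting that many moles of HCOOH to HCOO-.
Remaining n(HCOOH) = 0.003189 mol; n(HCOO-) = 0.01006 mol.
By Henderson-Hasselbalch, pH = pKa + log([A^-]/[HA]) = 3.74 + log(0.01006/0.003189) = 3.74 + (+0.50) = 4.24.

4.24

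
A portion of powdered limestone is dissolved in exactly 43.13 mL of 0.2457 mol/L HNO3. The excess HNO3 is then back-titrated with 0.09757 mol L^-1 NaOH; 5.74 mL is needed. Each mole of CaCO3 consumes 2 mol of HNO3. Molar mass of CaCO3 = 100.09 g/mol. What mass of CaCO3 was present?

Total n(HNO3) added = 0.2457 x 0.04313 = 0.01060 mol.
n(NaOH) used = 0.09757 x 0.005740 = 0.0005601 mol, which equals the excess n(HNO3).
So n(HNO3) consumed by the sample = 0.01060 - 0.0005601 = 0.01004 mol.
n(CaCO3) = 0.01004 / 2 = 0.005018 mol.
mass = 0.005018 mol x 100.09 g/mol = 0.502 g.

0.502 g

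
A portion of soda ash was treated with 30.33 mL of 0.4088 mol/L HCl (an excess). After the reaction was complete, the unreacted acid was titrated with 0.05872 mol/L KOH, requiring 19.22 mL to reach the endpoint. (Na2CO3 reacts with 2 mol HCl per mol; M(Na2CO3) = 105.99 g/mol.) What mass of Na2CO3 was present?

0.597 g

Total n(HCl) added = 0.4088 x 0.03033 = 0.01240 mol.
n(KOH) used = 0.05872 x 0.01922 = 0.001129 mol, which equals the excess n(HCl).
So n(HCl) consumed by the sample = 0.01240 - 0.001129 = 0.01127 mol.
n(Na2CO3) = 0.01127 / 2 = 0.005635 mol.
mass = 0.005635 mol x 105.99 g/mol = 0.597 g.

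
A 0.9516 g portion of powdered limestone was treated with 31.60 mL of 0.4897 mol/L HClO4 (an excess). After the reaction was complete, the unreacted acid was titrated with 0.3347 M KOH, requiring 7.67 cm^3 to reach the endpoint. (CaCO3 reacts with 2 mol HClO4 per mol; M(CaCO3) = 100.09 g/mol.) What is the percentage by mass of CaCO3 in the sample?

67.9%

Total n(HClO4) added = 0.4897 x 0.03160 = 0.01547 mol.
n(KOH) used = 0.3347 x 0.007670 = 0.002567 mol, which equals the excess n(HClO4).
So n(HClO4) consumed by the sample = 0.01547 - 0.002567 = 0.01291 mol.
n(CaCO3) = 0.01291 / 2 = 0.006454 mol.
mass CaCO3 = 0.006454 x 100.09 = 0.6459 g, so %CaCO3 = 0.6459/0.9516 x 100 = 67.9%.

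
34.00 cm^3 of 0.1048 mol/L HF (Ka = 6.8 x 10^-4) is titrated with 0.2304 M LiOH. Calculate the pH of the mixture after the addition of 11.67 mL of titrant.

3.66

Initial n(HF) = 0.1048 x 0.03400 = 0.003563 mol.
n(LiOH) added = 0.2304 x 0.01167 = 0.002689 mol, converting that many moles of HF to F-.
Remaining n(HF) = 0.0008744 mol; n(F-) = 0.002689 mol.
By Henderson-Hasselbalch, pH = pKa + log([A^-]/[HA]) = 3.17 + log(0.002689/0.0008744) = 3.17 + (+0.49) = 3.66.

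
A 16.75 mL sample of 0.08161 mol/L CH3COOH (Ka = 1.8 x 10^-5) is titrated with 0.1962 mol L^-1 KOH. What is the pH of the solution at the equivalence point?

8.75

n(CH3COOH) = 0.08161 x 0.01675 = 0.001367 mol; V(KOH) at equivalence = 0.001367/0.1962 = 0.006967 L.
At equivalence all the acid is converted to CH3COO-; total volume = 0.01675 + 0.006967 = 0.02372 L, so [CH3COO-] = 0.001367/0.02372 = 0.05764 M.
Kb = Kw/Ka = 1.0e-14 / 1.8 x 10^-5 = 5.56e-10.
[OH^-] = sqrt(Kb x [CH3COO-]) = sqrt(5.56e-10 x 0.05764) = 5.66e-6 M.
pOH = 5.25, so pH = 14.00 - 5.25 = 8.75.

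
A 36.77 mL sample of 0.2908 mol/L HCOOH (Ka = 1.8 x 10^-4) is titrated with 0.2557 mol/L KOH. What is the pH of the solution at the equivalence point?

n(HCOOH) = 0.2908 x 0.03677 = 0.01069 mol; V(KOH) at equivalence = 0.01069/0.2557 = 0.04182 L.
At equivalence all the acid is converted to HCOO-; total volume = 0.03677 + 0.04182 = 0.07859 L, so [HCOO-] = 0.01069/0.07859 = 0.1361 M.
Kb = Kw/Ka = 1.0e-14 / 1.8 x 10^-4 = 5.56e-11.
[OH^-] = sqrt(Kb x [HCOO-]) = sqrt(5.56e-11 x 0.1361) = 2.75e-6 M.
pOH = 5.56, so pH = 14.00 - 5.56 = 8.44.

8.44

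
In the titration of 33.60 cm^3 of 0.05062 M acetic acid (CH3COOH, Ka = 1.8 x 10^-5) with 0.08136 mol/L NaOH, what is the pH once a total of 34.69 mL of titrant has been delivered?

n(acid) = 0.05062 x 0.03360 = 0.001701 mol; n(NaOH) added = 0.08136 x 0.03469 = 0.002822 mol.
Base is in excess by 0.002822 - 0.001701 = 0.001122 mol in a total volume of 0.06829 L.
[OH^-] = 0.001122/0.06829 = 0.01642 M, so pOH = 1.78 and pH = 14.00 - 1.78 = 12.22.

12.22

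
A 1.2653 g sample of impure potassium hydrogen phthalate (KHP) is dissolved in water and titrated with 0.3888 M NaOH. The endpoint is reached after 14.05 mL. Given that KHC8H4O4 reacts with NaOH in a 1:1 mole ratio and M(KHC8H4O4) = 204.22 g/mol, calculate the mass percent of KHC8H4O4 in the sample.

n(NaOH) = 0.3888 x 0.01405 = 0.005463 mol.
n(KHC8H4O4) = 0.005463 / 1 = 0.005463 mol.
mass of KHC8H4O4 = 0.005463 x 204.22 = 1.116 g.
% purity = 1.116 / 1.2653 x 100 = 88.2%.

88.2%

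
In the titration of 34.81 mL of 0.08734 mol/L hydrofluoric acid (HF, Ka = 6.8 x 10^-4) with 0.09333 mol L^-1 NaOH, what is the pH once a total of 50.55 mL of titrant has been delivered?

n(acid) = 0.08734 x 0.03481 = 0.003040 mol; n(NaOH) added = 0.09333 x 0.05055 = 0.004718 mol.
Base is in excess by 0.004718 - 0.003040 = 0.001678 mol in a total volume of 0.08536 L.
[OH^-] = 0.001678/0.08536 = 0.01965 M, so pOH = 1.71 and pH = 14.00 - 1.71 = 12.29.

12.29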